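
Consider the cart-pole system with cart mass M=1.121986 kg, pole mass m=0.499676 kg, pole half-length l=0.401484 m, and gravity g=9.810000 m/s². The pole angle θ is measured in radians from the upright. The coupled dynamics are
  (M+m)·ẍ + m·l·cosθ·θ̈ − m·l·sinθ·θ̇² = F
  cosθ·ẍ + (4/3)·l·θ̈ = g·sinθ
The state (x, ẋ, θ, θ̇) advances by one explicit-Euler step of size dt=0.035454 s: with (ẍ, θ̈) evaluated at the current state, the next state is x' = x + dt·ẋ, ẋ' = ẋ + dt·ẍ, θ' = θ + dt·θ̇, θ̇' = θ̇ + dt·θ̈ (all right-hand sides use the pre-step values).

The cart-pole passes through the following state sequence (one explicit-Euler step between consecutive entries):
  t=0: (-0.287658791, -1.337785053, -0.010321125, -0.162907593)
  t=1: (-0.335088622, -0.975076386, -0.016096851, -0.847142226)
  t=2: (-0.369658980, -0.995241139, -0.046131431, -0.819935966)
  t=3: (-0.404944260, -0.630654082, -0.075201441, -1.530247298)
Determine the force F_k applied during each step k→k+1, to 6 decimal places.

F_0 = 12.718861 N
F_1 = -0.766093 N
F_2 = 12.667461 N

step 0→1:
  ẍ = (ẋ'−ẋ)/dt = (-0.975076386−-1.337785053)/0.035454 = 10.230402
  θ̈ = (θ̇'−θ̇)/dt = (-0.847142226−-0.162907593)/0.035454 = -19.299222
  sinθ=-0.010321, cosθ=0.999947
  F = (M+m)·ẍ + m·l·cosθ·θ̈ − m·l·sinθ·θ̇² = 16.590254 + -3.871448 − -0.000055 = 12.718861
step 1→2:
  ẍ = (ẋ'−ẋ)/dt = (-0.995241139−-0.975076386)/0.035454 = -0.568758
  θ̈ = (θ̇'−θ̇)/dt = (-0.819935966−-0.847142226)/0.035454 = 0.767368
  sinθ=-0.016096, cosθ=0.999870
  F = (M+m)·ẍ + m·l·cosθ·θ̈ − m·l·sinθ·θ̇² = -0.922334 + 0.153923 − -0.002317 = -0.766093
step 2→3:
  ẍ = (ẋ'−ẋ)/dt = (-0.630654082−-0.995241139)/0.035454 = 10.283383
  θ̈ = (θ̇'−θ̇)/dt = (-1.530247298−-0.819935966)/0.035454 = -20.034730
  sinθ=-0.046115, cosθ=0.998936
  F = (M+m)·ẍ + m·l·cosθ·θ̈ − m·l·sinθ·θ̇² = 16.676171 + -4.014930 − -0.006220 = 12.667461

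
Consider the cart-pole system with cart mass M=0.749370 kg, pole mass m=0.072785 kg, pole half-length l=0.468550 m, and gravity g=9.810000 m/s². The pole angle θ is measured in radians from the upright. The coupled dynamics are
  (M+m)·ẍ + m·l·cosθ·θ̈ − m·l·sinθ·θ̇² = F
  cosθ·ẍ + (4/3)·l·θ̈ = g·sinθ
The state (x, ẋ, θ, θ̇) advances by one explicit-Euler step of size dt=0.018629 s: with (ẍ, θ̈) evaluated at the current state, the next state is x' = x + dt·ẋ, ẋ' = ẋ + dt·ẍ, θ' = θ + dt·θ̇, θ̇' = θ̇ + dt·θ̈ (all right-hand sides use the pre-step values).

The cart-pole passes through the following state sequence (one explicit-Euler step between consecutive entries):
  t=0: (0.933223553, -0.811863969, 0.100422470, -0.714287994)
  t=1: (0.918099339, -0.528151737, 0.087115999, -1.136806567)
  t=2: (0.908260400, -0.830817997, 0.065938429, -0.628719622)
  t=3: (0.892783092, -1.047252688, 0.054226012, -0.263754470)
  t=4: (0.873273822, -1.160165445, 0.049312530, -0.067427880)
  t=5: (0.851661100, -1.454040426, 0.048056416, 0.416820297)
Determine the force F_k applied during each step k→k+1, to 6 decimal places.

step 0→1:
  ẍ = (ẋ'−ẋ)/dt = (-0.528151737−-0.811863969)/0.018629 = 15.229601
  θ̈ = (θ̇'−θ̇)/dt = (-1.136806567−-0.714287994)/0.018629 = -22.680690
  sinθ=0.100254, cosθ=0.994962
  F = (M+m)·ẍ + m·l·cosθ·θ̈ − m·l·sinθ·θ̇² = 12.521092 + -0.769592 − 0.001744 = 11.749756
step 1→2:
  ẍ = (ẋ'−ẋ)/dt = (-0.830817997−-0.528151737)/0.018629 = -16.247048
  θ̈ = (θ̇'−θ̇)/dt = (-0.628719622−-1.136806567)/0.018629 = 27.273978
  sinθ=0.087006, cosθ=0.996208
  F = (M+m)·ẍ + m·l·cosθ·θ̈ − m·l·sinθ·θ̇² = -13.357592 + 0.926608 − 0.003835 = -12.434818
step 2→3:
  ẍ = (ẋ'−ẋ)/dt = (-1.047252688−-0.830817997)/0.018629 = -11.618159
  θ̈ = (θ̇'−θ̇)/dt = (-0.263754470−-0.628719622)/0.018629 = 19.591237
  sinθ=0.065891, cosθ=0.997827
  F = (M+m)·ẍ + m·l·cosθ·θ̈ − m·l·sinθ·θ̇² = -9.551928 + 0.666676 − 0.000888 = -8.886140
step 3→4:
  ẍ = (ẋ'−ẋ)/dt = (-1.160165445−-1.047252688)/0.018629 = -6.061128
  θ̈ = (θ̇'−θ̇)/dt = (-0.067427880−-0.263754470)/0.018629 = 10.538762
  sinθ=0.054199, cosθ=0.998530
  F = (M+m)·ẍ + m·l·cosθ·θ̈ − m·l·sinθ·θ̇² = -4.983187 + 0.358879 − 0.000129 = -4.624436
step 4→5:
  ẍ = (ẋ'−ẋ)/dt = (-1.454040426−-1.160165445)/0.018629 = -15.775134
  θ̈ = (θ̇'−θ̇)/dt = (0.416820297−-0.067427880)/0.018629 = 25.994319
  sinθ=0.049293, cosθ=0.998784
  F = (M+m)·ẍ + m·l·cosθ·θ̈ − m·l·sinθ·θ̇² = -12.969606 + 0.885417 − 0.000008 = -12.084196

F_0 = 11.749756 N
F_1 = -12.434818 N
F_2 = -8.886140 N
F_3 = -4.624436 N
F_4 = -12.084196 N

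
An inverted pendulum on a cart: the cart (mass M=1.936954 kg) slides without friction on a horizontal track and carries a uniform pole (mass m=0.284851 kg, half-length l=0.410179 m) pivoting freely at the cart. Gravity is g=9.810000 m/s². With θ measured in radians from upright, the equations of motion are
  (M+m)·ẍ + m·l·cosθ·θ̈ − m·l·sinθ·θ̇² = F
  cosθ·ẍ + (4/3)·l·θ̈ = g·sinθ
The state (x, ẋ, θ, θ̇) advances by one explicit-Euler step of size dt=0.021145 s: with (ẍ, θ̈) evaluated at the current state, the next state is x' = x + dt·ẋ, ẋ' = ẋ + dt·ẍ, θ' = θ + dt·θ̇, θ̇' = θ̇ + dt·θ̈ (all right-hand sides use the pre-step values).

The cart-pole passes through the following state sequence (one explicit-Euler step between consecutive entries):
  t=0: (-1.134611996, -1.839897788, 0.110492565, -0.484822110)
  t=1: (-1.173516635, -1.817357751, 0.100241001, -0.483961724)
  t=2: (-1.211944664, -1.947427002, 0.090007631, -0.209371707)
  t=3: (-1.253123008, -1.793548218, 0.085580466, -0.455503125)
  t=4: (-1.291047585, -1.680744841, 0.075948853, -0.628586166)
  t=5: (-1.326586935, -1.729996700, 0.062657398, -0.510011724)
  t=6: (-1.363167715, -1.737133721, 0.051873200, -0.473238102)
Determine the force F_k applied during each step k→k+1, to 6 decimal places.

F_0 = 2.370085 N
F_1 = -12.160057 N
F_2 = 14.813779 N
F_3 = 10.897815 N
F_4 = -4.525316 N
F_5 = -0.549024 N

step 0→1:
  ẍ = (ẋ'−ẋ)/dt = (-1.817357751−-1.839897788)/0.021145 = 1.065975
  θ̈ = (θ̇'−θ̇)/dt = (-0.483961724−-0.484822110)/0.021145 = 0.040690
  sinθ=0.110268, cosθ=0.993902
  F = (M+m)·ẍ + m·l·cosθ·θ̈ − m·l·sinθ·θ̇² = 2.368388 + 0.004725 − 0.003028 = 2.370085
step 1→2:
  ẍ = (ẋ'−ẋ)/dt = (-1.947427002−-1.817357751)/0.021145 = -6.151301
  θ̈ = (θ̇'−θ̇)/dt = (-0.209371707−-0.483961724)/0.021145 = 12.986050
  sinθ=0.100073, cosθ=0.994980
  F = (M+m)·ẍ + m·l·cosθ·θ̈ − m·l·sinθ·θ̇² = -13.666990 + 1.509672 − 0.002739 = -12.160057
step 2→3:
  ẍ = (ẋ'−ẋ)/dt = (-1.793548218−-1.947427002)/0.021145 = 7.277313
  θ̈ = (θ̇'−θ̇)/dt = (-0.455503125−-0.209371707)/0.021145 = -11.640171
  sinθ=0.089886, cosθ=0.995952
  F = (M+m)·ẍ + m·l·cosθ·θ̈ − m·l·sinθ·θ̇² = 16.168770 + -1.354531 − 0.000460 = 14.813779
step 3→4:
  ẍ = (ẋ'−ẋ)/dt = (-1.680744841−-1.793548218)/0.021145 = 5.334754
  θ̈ = (θ̇'−θ̇)/dt = (-0.628586166−-0.455503125)/0.021145 = -8.185530
  sinθ=0.085476, cosθ=0.996340
  F = (M+m)·ẍ + m·l·cosθ·θ̈ − m·l·sinθ·θ̇² = 11.852783 + -0.952896 − 0.002072 = 10.897815
step 4→5:
  ẍ = (ẋ'−ẋ)/dt = (-1.729996700−-1.680744841)/0.021145 = -2.329244
  θ̈ = (θ̇'−θ̇)/dt = (-0.510011724−-0.628586166)/0.021145 = 5.607682
  sinθ=0.075876, cosθ=0.997117
  F = (M+m)·ẍ + m·l·cosθ·θ̈ − m·l·sinθ·θ̇² = -5.175125 + 0.653312 − 0.003503 = -4.525316
step 5→6:
  ẍ = (ẋ'−ẋ)/dt = (-1.737133721−-1.729996700)/0.021145 = -0.337528
  θ̈ = (θ̇'−θ̇)/dt = (-0.473238102−-0.510011724)/0.021145 = 1.739117
  sinθ=0.062616, cosθ=0.998038
  F = (M+m)·ẍ + m·l·cosθ·θ̈ − m·l·sinθ·θ̇² = -0.749920 + 0.202799 − 0.001903 = -0.549024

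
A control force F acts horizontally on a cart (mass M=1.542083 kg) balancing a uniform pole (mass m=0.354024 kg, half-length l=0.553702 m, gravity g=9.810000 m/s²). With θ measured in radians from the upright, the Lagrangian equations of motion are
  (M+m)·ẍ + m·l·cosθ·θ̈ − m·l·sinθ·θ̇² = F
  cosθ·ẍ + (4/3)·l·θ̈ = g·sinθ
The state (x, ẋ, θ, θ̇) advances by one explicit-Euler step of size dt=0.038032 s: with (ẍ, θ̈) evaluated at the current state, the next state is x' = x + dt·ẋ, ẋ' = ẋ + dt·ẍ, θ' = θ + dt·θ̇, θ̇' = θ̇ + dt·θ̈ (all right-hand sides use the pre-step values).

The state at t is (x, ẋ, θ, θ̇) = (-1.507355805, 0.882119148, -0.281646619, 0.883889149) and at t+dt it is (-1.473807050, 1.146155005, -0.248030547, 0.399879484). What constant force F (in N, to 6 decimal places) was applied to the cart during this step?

F = 10.809842 N

ẍ = (ẋ'−ẋ)/dt = (1.146155005−0.882119148)/0.038032 = 6.942466
θ̈ = (θ̇'−θ̇)/dt = (0.399879484−0.883889149)/0.038032 = -12.726379
sinθ=-0.277938, cosθ=0.960599
F = (M+m)·ẍ + m·l·cosθ·θ̈ − m·l·sinθ·θ̇² = 13.163658 + -2.396381 − -0.042565 = 10.809842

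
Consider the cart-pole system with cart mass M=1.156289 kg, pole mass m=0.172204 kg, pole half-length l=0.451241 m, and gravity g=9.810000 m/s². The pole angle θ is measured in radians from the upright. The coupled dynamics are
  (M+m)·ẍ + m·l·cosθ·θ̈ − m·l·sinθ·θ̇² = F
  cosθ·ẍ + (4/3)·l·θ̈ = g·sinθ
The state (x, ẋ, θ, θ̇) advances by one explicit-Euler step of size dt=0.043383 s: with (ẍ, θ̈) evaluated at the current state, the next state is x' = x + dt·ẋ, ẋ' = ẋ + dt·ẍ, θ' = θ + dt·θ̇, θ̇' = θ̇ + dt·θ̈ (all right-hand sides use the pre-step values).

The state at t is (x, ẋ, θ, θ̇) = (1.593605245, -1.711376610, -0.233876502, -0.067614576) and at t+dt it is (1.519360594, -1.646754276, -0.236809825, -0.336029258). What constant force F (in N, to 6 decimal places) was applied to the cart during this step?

F = 1.511293 N

ẍ = (ẋ'−ẋ)/dt = (-1.646754276−-1.711376610)/0.043383 = 1.489577
θ̈ = (θ̇'−θ̇)/dt = (-0.336029258−-0.067614576)/0.043383 = -6.187094
sinθ=-0.231750, cosθ=0.972775
F = (M+m)·ẍ + m·l·cosθ·θ̈ − m·l·sinθ·θ̇² = 1.978893 + -0.467682 − -0.000082 = 1.511293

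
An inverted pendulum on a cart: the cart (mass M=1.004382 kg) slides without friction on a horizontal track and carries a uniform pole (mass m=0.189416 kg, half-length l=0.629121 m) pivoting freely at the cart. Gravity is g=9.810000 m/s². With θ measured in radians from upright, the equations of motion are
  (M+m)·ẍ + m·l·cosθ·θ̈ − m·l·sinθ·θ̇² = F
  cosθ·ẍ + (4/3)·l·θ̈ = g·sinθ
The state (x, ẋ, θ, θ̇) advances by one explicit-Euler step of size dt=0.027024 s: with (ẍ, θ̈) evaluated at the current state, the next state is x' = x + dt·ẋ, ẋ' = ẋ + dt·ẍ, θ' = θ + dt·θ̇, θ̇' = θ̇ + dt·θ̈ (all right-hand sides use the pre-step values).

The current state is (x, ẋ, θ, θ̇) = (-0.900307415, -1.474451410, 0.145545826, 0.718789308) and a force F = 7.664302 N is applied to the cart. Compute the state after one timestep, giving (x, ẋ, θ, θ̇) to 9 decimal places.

(-0.940152990, -1.282972891, 0.164970388, 0.538770174)

sinθ=0.145032506, cosθ=0.989426891
temp = (F + m·l·θ̇²·sinθ)/(M+m) = (7.664302 + 0.008929341)/1.193798 = 6.427579323
θ̈ = (g·sinθ − cosθ·temp)/(l·(4/3 − m·cos²θ/(M+m))) = -6.661454026
ẍ = temp − m·l·θ̈·cosθ/(M+m) = 7.085498796
Euler: x'=-0.900307415+0.027024·-1.474451410=-0.940152990, ẋ'=-1.474451410+0.027024·7.085498796=-1.282972891
       θ'=0.145545826+0.027024·0.718789308=0.164970388, θ̇'=0.718789308+0.027024·-6.661454026=0.538770174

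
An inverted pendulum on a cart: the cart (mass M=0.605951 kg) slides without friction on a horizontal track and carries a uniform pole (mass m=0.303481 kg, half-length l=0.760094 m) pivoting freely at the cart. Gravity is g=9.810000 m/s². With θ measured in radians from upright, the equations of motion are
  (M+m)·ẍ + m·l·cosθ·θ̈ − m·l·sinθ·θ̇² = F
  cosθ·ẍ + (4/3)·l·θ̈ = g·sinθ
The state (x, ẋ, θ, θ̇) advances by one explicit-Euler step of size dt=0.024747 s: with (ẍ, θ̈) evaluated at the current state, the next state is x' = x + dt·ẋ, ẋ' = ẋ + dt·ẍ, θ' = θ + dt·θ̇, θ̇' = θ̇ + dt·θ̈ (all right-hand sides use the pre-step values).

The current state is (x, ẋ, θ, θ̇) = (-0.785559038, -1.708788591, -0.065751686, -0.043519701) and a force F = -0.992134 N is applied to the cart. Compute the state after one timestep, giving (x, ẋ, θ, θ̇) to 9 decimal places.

sinθ=-0.065704319, cosθ=0.997839137
temp = (F + m·l·θ̇²·sinθ)/(M+m) = (-0.992134 + -0.000028705)/0.909432 = -1.090969644
θ̈ = (g·sinθ − cosθ·temp)/(l·(4/3 − m·cos²θ/(M+m))) = 0.583583325
ẍ = temp − m·l·θ̈·cosθ/(M+m) = -1.238673552
Euler: x'=-0.785559038+0.024747·-1.708788591=-0.827846429, ẋ'=-1.708788591+0.024747·-1.238673552=-1.739442045
       θ'=-0.065751686+0.024747·-0.043519701=-0.066828668, θ̇'=-0.043519701+0.024747·0.583583325=-0.029077764

(-0.827846429, -1.739442045, -0.066828668, -0.029077764)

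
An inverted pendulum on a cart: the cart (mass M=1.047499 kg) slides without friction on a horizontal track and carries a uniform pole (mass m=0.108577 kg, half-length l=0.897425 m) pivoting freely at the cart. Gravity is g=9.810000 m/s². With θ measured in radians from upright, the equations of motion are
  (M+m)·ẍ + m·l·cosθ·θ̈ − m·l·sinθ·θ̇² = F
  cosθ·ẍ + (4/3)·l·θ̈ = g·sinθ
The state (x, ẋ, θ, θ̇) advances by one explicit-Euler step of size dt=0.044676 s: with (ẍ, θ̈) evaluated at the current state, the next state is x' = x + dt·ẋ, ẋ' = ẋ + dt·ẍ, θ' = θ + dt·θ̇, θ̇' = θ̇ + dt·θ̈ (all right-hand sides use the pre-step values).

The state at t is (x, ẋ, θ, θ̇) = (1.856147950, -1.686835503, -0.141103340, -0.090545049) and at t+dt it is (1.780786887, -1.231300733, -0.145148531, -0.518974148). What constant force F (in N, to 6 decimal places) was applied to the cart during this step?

F = 10.862806 N

ẍ = (ẋ'−ẋ)/dt = (-1.231300733−-1.686835503)/0.044676 = 10.196409
θ̈ = (θ̇'−θ̇)/dt = (-0.518974148−-0.090545049)/0.044676 = -9.589692
sinθ=-0.140636, cosθ=0.990061
F = (M+m)·ẍ + m·l·cosθ·θ̈ − m·l·sinθ·θ̇² = 11.787824 + -0.925130 − -0.000112 = 10.862806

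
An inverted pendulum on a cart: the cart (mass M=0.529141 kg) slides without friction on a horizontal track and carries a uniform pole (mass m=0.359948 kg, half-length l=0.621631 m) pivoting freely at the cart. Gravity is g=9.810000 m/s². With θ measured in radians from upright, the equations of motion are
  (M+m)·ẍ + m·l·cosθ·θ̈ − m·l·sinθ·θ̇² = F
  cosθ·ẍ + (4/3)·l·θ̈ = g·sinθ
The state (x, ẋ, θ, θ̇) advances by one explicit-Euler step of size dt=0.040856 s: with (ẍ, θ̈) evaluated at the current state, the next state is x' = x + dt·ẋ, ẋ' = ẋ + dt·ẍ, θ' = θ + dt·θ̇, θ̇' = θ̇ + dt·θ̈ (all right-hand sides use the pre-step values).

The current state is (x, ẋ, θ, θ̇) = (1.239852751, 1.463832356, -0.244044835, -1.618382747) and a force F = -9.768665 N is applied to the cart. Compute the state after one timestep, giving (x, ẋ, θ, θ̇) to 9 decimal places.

(1.299659086, 0.866052031, -0.310165481, -1.035372802)

sinθ=-0.241629573, cosθ=0.970368564
temp = (F + m·l·θ̇²·sinθ)/(M+m) = (-9.768665 + -0.141607089)/0.889089 = -11.146546734
θ̈ = (g·sinθ − cosθ·temp)/(l·(4/3 − m·cos²θ/(M+m))) = 14.269873347
ẍ = temp − m·l·θ̈·cosθ/(M+m) = -14.631396249
Euler: x'=1.239852751+0.040856·1.463832356=1.299659086, ẋ'=1.463832356+0.040856·-14.631396249=0.866052031
       θ'=-0.244044835+0.040856·-1.618382747=-0.310165481, θ̇'=-1.618382747+0.040856·14.269873347=-1.035372802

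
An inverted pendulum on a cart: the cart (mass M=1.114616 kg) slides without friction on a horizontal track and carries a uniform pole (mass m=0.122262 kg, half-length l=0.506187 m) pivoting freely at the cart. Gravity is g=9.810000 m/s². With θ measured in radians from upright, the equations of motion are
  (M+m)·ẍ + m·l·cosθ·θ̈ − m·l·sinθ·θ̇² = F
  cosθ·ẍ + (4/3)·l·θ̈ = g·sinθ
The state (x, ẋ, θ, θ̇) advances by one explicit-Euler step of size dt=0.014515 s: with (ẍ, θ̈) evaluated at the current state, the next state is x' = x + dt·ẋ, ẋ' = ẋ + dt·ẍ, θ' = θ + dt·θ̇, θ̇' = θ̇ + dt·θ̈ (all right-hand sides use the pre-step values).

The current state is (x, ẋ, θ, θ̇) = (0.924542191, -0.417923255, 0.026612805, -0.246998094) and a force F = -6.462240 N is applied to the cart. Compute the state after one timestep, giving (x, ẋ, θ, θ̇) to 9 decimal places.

(0.918476035, -0.500128507, 0.023027628, -0.119626465)

sinθ=0.026609664, cosθ=0.999645900
temp = (F + m·l·θ̇²·sinθ)/(M+m) = (-6.462240 + 0.000100468)/1.236878 = -5.224556934
θ̈ = (g·sinθ − cosθ·temp)/(l·(4/3 − m·cos²θ/(M+m))) = 8.775172491
ẍ = temp − m·l·θ̈·cosθ/(M+m) = -5.663468949
Euler: x'=0.924542191+0.014515·-0.417923255=0.918476035, ẋ'=-0.417923255+0.014515·-5.663468949=-0.500128507
       θ'=0.026612805+0.014515·-0.246998094=0.023027628, θ̇'=-0.246998094+0.014515·8.775172491=-0.119626465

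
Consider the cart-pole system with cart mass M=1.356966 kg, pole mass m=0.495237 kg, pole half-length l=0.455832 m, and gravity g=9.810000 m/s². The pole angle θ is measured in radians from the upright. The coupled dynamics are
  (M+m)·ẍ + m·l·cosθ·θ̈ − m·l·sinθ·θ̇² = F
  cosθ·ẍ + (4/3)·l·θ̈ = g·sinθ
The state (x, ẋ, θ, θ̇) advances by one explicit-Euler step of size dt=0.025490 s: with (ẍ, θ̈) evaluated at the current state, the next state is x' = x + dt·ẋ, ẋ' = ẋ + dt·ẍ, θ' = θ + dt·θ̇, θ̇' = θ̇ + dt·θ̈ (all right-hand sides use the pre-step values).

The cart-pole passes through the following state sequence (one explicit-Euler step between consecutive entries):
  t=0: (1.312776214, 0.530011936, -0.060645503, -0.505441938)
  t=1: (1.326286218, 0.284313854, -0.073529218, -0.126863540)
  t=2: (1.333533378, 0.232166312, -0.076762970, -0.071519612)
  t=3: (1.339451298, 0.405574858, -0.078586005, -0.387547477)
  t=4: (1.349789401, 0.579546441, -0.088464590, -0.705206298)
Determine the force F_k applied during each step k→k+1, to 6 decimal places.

F_0 = -14.503280 N
F_1 = -3.300164 N
F_2 = 9.810063 N
F_3 = 9.839545 N

step 0→1:
  ẍ = (ẋ'−ẋ)/dt = (0.284313854−0.530011936)/0.025490 = -9.638999
  θ̈ = (θ̇'−θ̇)/dt = (-0.126863540−-0.505441938)/0.025490 = 14.852036
  sinθ=-0.060608, cosθ=0.998162
  F = (M+m)·ẍ + m·l·cosθ·θ̈ − m·l·sinθ·θ̇² = -17.853383 + 3.346607 − -0.003495 = -14.503280
step 1→2:
  ẍ = (ẋ'−ẋ)/dt = (0.232166312−0.284313854)/0.025490 = -2.045804
  θ̈ = (θ̇'−θ̇)/dt = (-0.071519612−-0.126863540)/0.025490 = 2.171202
  sinθ=-0.073463, cosθ=0.997298
  F = (M+m)·ẍ + m·l·cosθ·θ̈ − m·l·sinθ·θ̇² = -3.789244 + 0.488813 − -0.000267 = -3.300164
step 2→3:
  ẍ = (ẋ'−ẋ)/dt = (0.405574858−0.232166312)/0.025490 = 6.803003
  θ̈ = (θ̇'−θ̇)/dt = (-0.387547477−-0.071519612)/0.025490 = -12.398112
  sinθ=-0.076688, cosθ=0.997055
  F = (M+m)·ẍ + m·l·cosθ·θ̈ − m·l·sinθ·θ̇² = 12.600543 + -2.790568 − -0.000089 = 9.810063
step 3→4:
  ẍ = (ẋ'−ẋ)/dt = (0.579546441−0.405574858)/0.025490 = 6.825092
  θ̈ = (θ̇'−θ̇)/dt = (-0.705206298−-0.387547477)/0.025490 = -12.462096
  sinθ=-0.078505, cosθ=0.996914
  F = (M+m)·ẍ + m·l·cosθ·θ̈ − m·l·sinθ·θ̇² = 12.641455 + -2.804572 − -0.002662 = 9.839545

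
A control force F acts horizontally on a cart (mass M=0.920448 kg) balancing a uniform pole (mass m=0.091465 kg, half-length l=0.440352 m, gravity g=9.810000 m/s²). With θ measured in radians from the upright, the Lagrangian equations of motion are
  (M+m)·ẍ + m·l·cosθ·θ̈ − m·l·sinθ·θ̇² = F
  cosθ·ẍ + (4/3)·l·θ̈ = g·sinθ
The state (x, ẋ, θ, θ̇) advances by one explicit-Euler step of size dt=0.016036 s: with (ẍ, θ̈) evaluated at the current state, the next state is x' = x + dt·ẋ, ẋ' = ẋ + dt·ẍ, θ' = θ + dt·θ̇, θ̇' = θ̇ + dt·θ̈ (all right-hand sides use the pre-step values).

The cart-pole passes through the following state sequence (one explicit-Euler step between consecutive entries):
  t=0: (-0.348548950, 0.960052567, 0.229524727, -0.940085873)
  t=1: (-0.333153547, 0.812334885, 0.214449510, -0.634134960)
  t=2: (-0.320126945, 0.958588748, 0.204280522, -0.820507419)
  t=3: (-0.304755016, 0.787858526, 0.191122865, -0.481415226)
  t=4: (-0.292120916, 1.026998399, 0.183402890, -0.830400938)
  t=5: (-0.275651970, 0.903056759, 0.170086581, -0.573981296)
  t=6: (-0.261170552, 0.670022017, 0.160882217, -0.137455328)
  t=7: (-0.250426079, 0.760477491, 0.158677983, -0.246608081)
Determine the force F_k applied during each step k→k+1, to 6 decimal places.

F_0 = -8.581177 N
F_1 = 8.768170 N
F_2 = -9.945047 N
F_3 = 14.228001 N
F_4 = -7.192868 N
F_5 = -13.626761 N
F_6 = 5.437239 N

step 0→1:
  ẍ = (ẋ'−ẋ)/dt = (0.812334885−0.960052567)/0.016036 = -9.211629
  θ̈ = (θ̇'−θ̇)/dt = (-0.634134960−-0.940085873)/0.016036 = 19.079004
  sinθ=0.227515, cosθ=0.973775
  F = (M+m)·ẍ + m·l·cosθ·θ̈ − m·l·sinθ·θ̇² = -9.321367 + 0.748289 − 0.008098 = -8.581177
step 1→2:
  ẍ = (ẋ'−ẋ)/dt = (0.958588748−0.812334885)/0.016036 = 9.120346
  θ̈ = (θ̇'−θ̇)/dt = (-0.820507419−-0.634134960)/0.016036 = -11.622129
  sinθ=0.212810, cosθ=0.977094
  F = (M+m)·ẍ + m·l·cosθ·θ̈ − m·l·sinθ·θ̇² = 9.228996 + -0.457380 − 0.003447 = 8.768170
step 2→3:
  ẍ = (ẋ'−ẋ)/dt = (0.787858526−0.958588748)/0.016036 = -10.646684
  θ̈ = (θ̇'−θ̇)/dt = (-0.481415226−-0.820507419)/0.016036 = 21.145684
  sinθ=0.202863, cosθ=0.979207
  F = (M+m)·ẍ + m·l·cosθ·θ̈ − m·l·sinθ·θ̇² = -10.773518 + 0.833972 − 0.005501 = -9.945047
step 3→4:
  ẍ = (ẋ'−ẋ)/dt = (1.026998399−0.787858526)/0.016036 = 14.912689
  θ̈ = (θ̇'−θ̇)/dt = (-0.830400938−-0.481415226)/0.016036 = -21.762641
  sinθ=0.189961, cosθ=0.981792
  F = (M+m)·ẍ + m·l·cosθ·θ̈ − m·l·sinθ·θ̇² = 15.090343 + -0.860569 − 0.001773 = 14.228001
step 4→5:
  ẍ = (ẋ'−ẋ)/dt = (0.903056759−1.026998399)/0.016036 = -7.728962
  θ̈ = (θ̇'−θ̇)/dt = (-0.573981296−-0.830400938)/0.016036 = 15.990250
  sinθ=0.182376, cosθ=0.983229
  F = (M+m)·ẍ + m·l·cosθ·θ̈ − m·l·sinθ·θ̇² = -7.821038 + 0.633235 − 0.005065 = -7.192868
step 5→6:
  ẍ = (ẋ'−ẋ)/dt = (0.670022017−0.903056759)/0.016036 = -14.531974
  θ̈ = (θ̇'−θ̇)/dt = (-0.137455328−-0.573981296)/0.016036 = 27.221624
  sinθ=0.169268, cosθ=0.985570
  F = (M+m)·ẍ + m·l·cosθ·θ̈ − m·l·sinθ·θ̇² = -14.705094 + 1.080579 − 0.002246 = -13.626761
step 6→7:
  ẍ = (ẋ'−ẋ)/dt = (0.760477491−0.670022017)/0.016036 = 5.640775
  θ̈ = (θ̇'−θ̇)/dt = (-0.246608081−-0.137455328)/0.016036 = -6.806732
  sinθ=0.160189, cosθ=0.987086
  F = (M+m)·ẍ + m·l·cosθ·θ̈ − m·l·sinθ·θ̇² = 5.707974 + -0.270613 − 0.000122 = 5.437239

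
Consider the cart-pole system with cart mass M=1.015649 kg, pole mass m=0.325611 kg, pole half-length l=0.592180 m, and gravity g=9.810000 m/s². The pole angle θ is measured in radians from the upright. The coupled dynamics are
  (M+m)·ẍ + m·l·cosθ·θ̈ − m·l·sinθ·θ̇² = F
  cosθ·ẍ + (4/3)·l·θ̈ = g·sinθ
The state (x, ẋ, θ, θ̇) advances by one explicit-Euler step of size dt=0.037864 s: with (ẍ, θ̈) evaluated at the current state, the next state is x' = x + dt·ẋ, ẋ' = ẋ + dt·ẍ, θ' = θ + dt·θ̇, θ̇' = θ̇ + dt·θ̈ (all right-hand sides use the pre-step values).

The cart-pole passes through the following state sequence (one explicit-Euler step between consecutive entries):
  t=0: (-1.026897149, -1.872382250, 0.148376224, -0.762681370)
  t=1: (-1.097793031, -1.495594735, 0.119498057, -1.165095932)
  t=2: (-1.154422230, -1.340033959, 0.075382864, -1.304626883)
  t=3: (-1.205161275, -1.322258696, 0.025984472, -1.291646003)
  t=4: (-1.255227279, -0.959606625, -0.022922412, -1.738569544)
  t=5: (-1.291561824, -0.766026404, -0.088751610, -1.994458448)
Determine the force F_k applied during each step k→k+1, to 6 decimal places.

step 0→1:
  ẍ = (ẋ'−ẋ)/dt = (-1.495594735−-1.872382250)/0.037864 = 9.951075
  θ̈ = (θ̇'−θ̇)/dt = (-1.165095932−-0.762681370)/0.037864 = -10.627894
  sinθ=0.147832, cosθ=0.989012
  F = (M+m)·ẍ + m·l·cosθ·θ̈ − m·l·sinθ·θ̇² = 13.346979 + -2.026757 − 0.016581 = 11.303641
step 1→2:
  ẍ = (ẋ'−ẋ)/dt = (-1.340033959−-1.495594735)/0.037864 = 4.108408
  θ̈ = (θ̇'−θ̇)/dt = (-1.304626883−-1.165095932)/0.037864 = -3.685056
  sinθ=0.119214, cosθ=0.992869
  F = (M+m)·ẍ + m·l·cosθ·θ̈ − m·l·sinθ·θ̇² = 5.510444 + -0.705486 − 0.031203 = 4.773754
step 2→3:
  ẍ = (ẋ'−ẋ)/dt = (-1.322258696−-1.340033959)/0.037864 = 0.469450
  θ̈ = (θ̇'−θ̇)/dt = (-1.291646003−-1.304626883)/0.037864 = 0.342829
  sinθ=0.075311, cosθ=0.997160
  F = (M+m)·ẍ + m·l·cosθ·θ̈ − m·l·sinθ·θ̇² = 0.629655 + 0.065917 − 0.024716 = 0.670855
step 3→4:
  ẍ = (ẋ'−ẋ)/dt = (-0.959606625−-1.322258696)/0.037864 = 9.577754
  θ̈ = (θ̇'−θ̇)/dt = (-1.738569544−-1.291646003)/0.037864 = -11.803390
  sinθ=0.025982, cosθ=0.999662
  F = (M+m)·ẍ + m·l·cosθ·θ̈ − m·l·sinθ·θ̇² = 12.846258 + -2.275165 − 0.008358 = 10.562735
step 4→5:
  ẍ = (ẋ'−ẋ)/dt = (-0.766026404−-0.959606625)/0.037864 = 5.112514
  θ̈ = (θ̇'−θ̇)/dt = (-1.994458448−-1.738569544)/0.037864 = -6.758105
  sinθ=-0.022920, cosθ=0.999737
  F = (M+m)·ẍ + m·l·cosθ·θ̈ − m·l·sinθ·θ̇² = 6.857210 + -1.302758 − -0.013359 = 5.567811

F_0 = 11.303641 N
F_1 = 4.773754 N
F_2 = 0.670855 N
F_3 = 10.562735 N
F_4 = 5.567811 N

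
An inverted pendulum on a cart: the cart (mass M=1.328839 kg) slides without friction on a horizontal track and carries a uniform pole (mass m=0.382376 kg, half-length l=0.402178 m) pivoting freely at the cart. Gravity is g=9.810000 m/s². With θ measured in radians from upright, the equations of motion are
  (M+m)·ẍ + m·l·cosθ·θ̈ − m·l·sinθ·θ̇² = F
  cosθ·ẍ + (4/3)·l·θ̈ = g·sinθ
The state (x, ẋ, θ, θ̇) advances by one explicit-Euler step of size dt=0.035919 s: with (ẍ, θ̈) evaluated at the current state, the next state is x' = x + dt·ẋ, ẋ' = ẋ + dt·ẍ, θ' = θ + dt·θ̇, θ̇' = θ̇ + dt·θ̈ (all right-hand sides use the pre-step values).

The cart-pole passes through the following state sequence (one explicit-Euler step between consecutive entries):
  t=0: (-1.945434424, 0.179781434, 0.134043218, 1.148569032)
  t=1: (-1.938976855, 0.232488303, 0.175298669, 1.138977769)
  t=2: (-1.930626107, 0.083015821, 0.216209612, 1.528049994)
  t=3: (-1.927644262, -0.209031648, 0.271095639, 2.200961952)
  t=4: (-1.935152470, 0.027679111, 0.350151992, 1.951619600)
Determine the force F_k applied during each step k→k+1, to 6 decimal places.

step 0→1:
  ẍ = (ẋ'−ẋ)/dt = (0.232488303−0.179781434)/0.035919 = 1.467381
  θ̈ = (θ̇'−θ̇)/dt = (1.138977769−1.148569032)/0.035919 = -0.267025
  sinθ=0.133642, cosθ=0.991030
  F = (M+m)·ẍ + m·l·cosθ·θ̈ − m·l·sinθ·θ̇² = 2.511005 + -0.040696 − 0.027112 = 2.443197
step 1→2:
  ẍ = (ẋ'−ẋ)/dt = (0.083015821−0.232488303)/0.035919 = -4.161376
  θ̈ = (θ̇'−θ̇)/dt = (1.528049994−1.138977769)/0.035919 = 10.831934
  sinθ=0.174402, cosθ=0.984674
  F = (M+m)·ẍ + m·l·cosθ·θ̈ − m·l·sinθ·θ̇² = -7.121010 + 1.640241 − 0.034793 = -5.515562
step 2→3:
  ẍ = (ẋ'−ẋ)/dt = (-0.209031648−0.083015821)/0.035919 = -8.130724
  θ̈ = (θ̇'−θ̇)/dt = (2.200961952−1.528049994)/0.035919 = 18.734151
  sinθ=0.214529, cosθ=0.976718
  F = (M+m)·ẍ + m·l·cosθ·θ̈ − m·l·sinθ·θ̇² = -13.913417 + 2.813921 − 0.077032 = -11.176527
step 3→4:
  ẍ = (ẋ'−ẋ)/dt = (0.027679111−-0.209031648)/0.035919 = 6.590127
  θ̈ = (θ̇'−θ̇)/dt = (1.951619600−2.200961952)/0.035919 = -6.941795
  sinθ=0.267787, cosθ=0.963478
  F = (M+m)·ẍ + m·l·cosθ·θ̈ − m·l·sinθ·θ̇² = 11.277124 + -1.028543 − 0.199491 = 10.049089

F_0 = 2.443197 N
F_1 = -5.515562 N
F_2 = -11.176527 N
F_3 = 10.049089 N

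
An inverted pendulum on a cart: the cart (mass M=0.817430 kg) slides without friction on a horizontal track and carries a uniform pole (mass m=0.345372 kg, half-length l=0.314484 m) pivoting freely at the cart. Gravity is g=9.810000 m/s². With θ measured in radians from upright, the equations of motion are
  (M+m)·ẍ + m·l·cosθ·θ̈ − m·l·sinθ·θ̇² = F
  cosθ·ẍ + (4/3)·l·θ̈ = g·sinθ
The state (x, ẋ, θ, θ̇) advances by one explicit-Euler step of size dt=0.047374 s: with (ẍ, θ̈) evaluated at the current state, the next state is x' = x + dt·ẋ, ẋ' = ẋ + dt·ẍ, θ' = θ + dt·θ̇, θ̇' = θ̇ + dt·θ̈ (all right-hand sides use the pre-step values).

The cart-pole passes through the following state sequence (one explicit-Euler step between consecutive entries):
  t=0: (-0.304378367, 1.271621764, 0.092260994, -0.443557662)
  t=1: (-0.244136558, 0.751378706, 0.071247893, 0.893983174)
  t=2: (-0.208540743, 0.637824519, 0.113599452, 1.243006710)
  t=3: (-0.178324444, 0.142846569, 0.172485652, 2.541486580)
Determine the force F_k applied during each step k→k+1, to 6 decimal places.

F_0 = -9.717887 N
F_1 = -1.995211 N
F_2 = -9.210506 N

step 0→1:
  ẍ = (ẋ'−ẋ)/dt = (0.751378706−1.271621764)/0.047374 = -10.981616
  θ̈ = (θ̇'−θ̇)/dt = (0.893983174−-0.443557662)/0.047374 = 28.233648
  sinθ=0.092130, cosθ=0.995747
  F = (M+m)·ẍ + m·l·cosθ·θ̈ − m·l·sinθ·θ̇² = -12.769445 + 3.053526 − 0.001969 = -9.717887
step 1→2:
  ẍ = (ẋ'−ẋ)/dt = (0.637824519−0.751378706)/0.047374 = -2.396973
  θ̈ = (θ̇'−θ̇)/dt = (1.243006710−0.893983174)/0.047374 = 7.367407
  sinθ=0.071188, cosθ=0.997463
  F = (M+m)·ẍ + m·l·cosθ·θ̈ − m·l·sinθ·θ̇² = -2.787205 + 0.798173 − 0.006179 = -1.995211
step 2→3:
  ẍ = (ẋ'−ẋ)/dt = (0.142846569−0.637824519)/0.047374 = -10.448304
  θ̈ = (θ̇'−θ̇)/dt = (2.541486580−1.243006710)/0.047374 = 27.409125
  sinθ=0.113355, cosθ=0.993555
  F = (M+m)·ẍ + m·l·cosθ·θ̈ − m·l·sinθ·θ̇² = -12.149309 + 2.957825 − 0.019023 = -9.210506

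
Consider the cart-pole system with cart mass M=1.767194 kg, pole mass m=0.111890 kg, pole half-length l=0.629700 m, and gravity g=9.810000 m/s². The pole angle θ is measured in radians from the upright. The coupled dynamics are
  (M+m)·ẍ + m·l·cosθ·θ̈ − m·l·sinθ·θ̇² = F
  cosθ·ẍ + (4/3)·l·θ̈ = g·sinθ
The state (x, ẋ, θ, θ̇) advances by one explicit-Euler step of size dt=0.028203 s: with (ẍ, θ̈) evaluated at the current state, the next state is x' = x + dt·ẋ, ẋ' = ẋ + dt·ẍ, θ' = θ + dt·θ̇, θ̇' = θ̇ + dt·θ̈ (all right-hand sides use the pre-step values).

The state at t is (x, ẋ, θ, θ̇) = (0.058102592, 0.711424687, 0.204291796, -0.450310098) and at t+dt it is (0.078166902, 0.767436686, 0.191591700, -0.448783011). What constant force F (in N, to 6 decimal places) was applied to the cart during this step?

ẍ = (ẋ'−ẋ)/dt = (0.767436686−0.711424687)/0.028203 = 1.986030
θ̈ = (θ̇'−θ̇)/dt = (-0.448783011−-0.450310098)/0.028203 = 0.054146
sinθ=0.202874, cosθ=0.979205
F = (M+m)·ẍ + m·l·cosθ·θ̈ − m·l·sinθ·θ̇² = 3.731917 + 0.003736 − 0.002899 = 3.732754

F = 3.732754 N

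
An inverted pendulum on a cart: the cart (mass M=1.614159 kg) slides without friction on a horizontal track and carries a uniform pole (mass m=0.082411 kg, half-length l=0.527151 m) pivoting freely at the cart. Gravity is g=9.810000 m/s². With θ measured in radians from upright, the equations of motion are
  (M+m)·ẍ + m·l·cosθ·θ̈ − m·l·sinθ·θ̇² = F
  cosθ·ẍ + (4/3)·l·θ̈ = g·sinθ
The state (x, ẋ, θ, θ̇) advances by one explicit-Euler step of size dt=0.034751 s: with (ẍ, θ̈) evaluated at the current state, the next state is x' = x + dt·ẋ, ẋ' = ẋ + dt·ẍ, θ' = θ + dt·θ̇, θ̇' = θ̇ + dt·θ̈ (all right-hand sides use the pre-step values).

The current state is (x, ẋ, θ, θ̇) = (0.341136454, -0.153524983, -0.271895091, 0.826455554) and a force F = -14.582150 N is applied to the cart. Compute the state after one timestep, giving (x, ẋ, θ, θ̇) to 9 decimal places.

sinθ=-0.268557390, cosθ=0.963263686
temp = (F + m·l·θ̇²·sinθ)/(M+m) = (-14.582150 + -0.007968862)/1.696570 = -8.599774169
θ̈ = (g·sinθ − cosθ·temp)/(l·(4/3 − m·cos²θ/(M+m))) = 8.318704381
ẍ = temp − m·l·θ̈·cosθ/(M+m) = -8.804960920
Euler: x'=0.341136454+0.034751·-0.153524983=0.335801307, ẋ'=-0.153524983+0.034751·-8.804960920=-0.459506180
       θ'=-0.271895091+0.034751·0.826455554=-0.243174934, θ̇'=0.826455554+0.034751·8.318704381=1.115538850

(0.335801307, -0.459506180, -0.243174934, 1.115538850)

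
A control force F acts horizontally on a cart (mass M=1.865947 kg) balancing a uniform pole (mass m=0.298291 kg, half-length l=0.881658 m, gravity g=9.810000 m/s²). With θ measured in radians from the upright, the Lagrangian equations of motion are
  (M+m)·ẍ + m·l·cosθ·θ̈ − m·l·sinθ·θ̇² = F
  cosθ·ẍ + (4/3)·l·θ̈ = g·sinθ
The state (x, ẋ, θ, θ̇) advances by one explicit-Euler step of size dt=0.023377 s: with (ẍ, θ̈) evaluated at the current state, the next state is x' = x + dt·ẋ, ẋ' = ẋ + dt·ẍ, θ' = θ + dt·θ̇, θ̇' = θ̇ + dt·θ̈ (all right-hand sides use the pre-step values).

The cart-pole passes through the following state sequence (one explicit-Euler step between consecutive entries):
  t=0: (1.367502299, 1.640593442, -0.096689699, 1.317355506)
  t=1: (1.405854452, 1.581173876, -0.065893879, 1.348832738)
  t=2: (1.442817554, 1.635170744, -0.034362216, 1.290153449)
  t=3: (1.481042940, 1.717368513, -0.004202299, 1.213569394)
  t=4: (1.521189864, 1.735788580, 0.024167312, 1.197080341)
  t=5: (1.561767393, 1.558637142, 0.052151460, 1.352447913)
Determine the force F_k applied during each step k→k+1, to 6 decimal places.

step 0→1:
  ẍ = (ẋ'−ẋ)/dt = (1.581173876−1.640593442)/0.023377 = -2.541796
  θ̈ = (θ̇'−θ̇)/dt = (1.348832738−1.317355506)/0.023377 = 1.346504
  sinθ=-0.096539, cosθ=0.995329
  F = (M+m)·ẍ + m·l·cosθ·θ̈ − m·l·sinθ·θ̇² = -5.501052 + 0.352464 − -0.044061 = -5.104527
step 1→2:
  ẍ = (ẋ'−ẋ)/dt = (1.635170744−1.581173876)/0.023377 = 2.309829
  θ̈ = (θ̇'−θ̇)/dt = (1.290153449−1.348832738)/0.023377 = -2.510129
  sinθ=-0.065846, cosθ=0.997830
  F = (M+m)·ẍ + m·l·cosθ·θ̈ − m·l·sinθ·θ̇² = 4.999019 + -0.658708 − -0.031506 = 4.371817
step 2→3:
  ẍ = (ẋ'−ẋ)/dt = (1.717368513−1.635170744)/0.023377 = 3.516181
  θ̈ = (θ̇'−θ̇)/dt = (1.213569394−1.290153449)/0.023377 = -3.276043
  sinθ=-0.034355, cosθ=0.999410
  F = (M+m)·ẍ + m·l·cosθ·θ̈ − m·l·sinθ·θ̇² = 7.609853 + -0.861060 − -0.015039 = 6.763832
step 3→4:
  ẍ = (ẋ'−ẋ)/dt = (1.735788580−1.717368513)/0.023377 = 0.787957
  θ̈ = (θ̇'−θ̇)/dt = (1.197080341−1.213569394)/0.023377 = -0.705354
  sinθ=-0.004202, cosθ=0.999991
  F = (M+m)·ẍ + m·l·cosθ·θ̈ − m·l·sinθ·θ̇² = 1.705326 + -0.185500 − -0.001628 = 1.521454
step 4→5:
  ẍ = (ẋ'−ẋ)/dt = (1.558637142−1.735788580)/0.023377 = -7.578023
  θ̈ = (θ̇'−θ̇)/dt = (1.352447913−1.197080341)/0.023377 = 6.646172
  sinθ=0.024165, cosθ=0.999708
  F = (M+m)·ẍ + m·l·cosθ·θ̈ − m·l·sinθ·θ̇² = -16.400645 + 1.747371 − 0.009107 = -14.662381

F_0 = -5.104527 N
F_1 = 4.371817 N
F_2 = 6.763832 N
F_3 = 1.521454 N
F_4 = -14.662381 N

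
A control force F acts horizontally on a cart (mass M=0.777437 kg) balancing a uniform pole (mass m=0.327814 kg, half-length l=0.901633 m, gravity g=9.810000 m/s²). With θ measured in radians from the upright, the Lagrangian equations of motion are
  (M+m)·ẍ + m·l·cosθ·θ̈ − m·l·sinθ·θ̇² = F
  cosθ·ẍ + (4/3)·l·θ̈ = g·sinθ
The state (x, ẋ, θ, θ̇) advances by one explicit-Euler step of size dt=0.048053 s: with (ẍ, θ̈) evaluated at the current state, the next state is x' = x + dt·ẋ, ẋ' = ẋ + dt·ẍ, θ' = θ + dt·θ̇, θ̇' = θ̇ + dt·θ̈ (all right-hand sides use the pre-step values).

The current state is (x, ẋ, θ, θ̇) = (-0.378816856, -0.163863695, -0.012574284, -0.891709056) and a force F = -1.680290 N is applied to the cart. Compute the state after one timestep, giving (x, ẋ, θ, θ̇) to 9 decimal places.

sinθ=-0.012573953, cosθ=0.999920945
temp = (F + m·l·θ̇²·sinθ)/(M+m) = (-1.680290 + -0.002955122)/1.105251 = -1.522952816
θ̈ = (g·sinθ − cosθ·temp)/(l·(4/3 − m·cos²θ/(M+m))) = 1.497095444
ẍ = temp − m·l·θ̈·cosθ/(M+m) = -1.923276729
Euler: x'=-0.378816856+0.048053·-0.163863695=-0.386690998, ẋ'=-0.163863695+0.048053·-1.923276729=-0.256282912
       θ'=-0.012574284+0.048053·-0.891709056=-0.055423579, θ̇'=-0.891709056+0.048053·1.497095444=-0.819769129

(-0.386690998, -0.256282912, -0.055423579, -0.819769129)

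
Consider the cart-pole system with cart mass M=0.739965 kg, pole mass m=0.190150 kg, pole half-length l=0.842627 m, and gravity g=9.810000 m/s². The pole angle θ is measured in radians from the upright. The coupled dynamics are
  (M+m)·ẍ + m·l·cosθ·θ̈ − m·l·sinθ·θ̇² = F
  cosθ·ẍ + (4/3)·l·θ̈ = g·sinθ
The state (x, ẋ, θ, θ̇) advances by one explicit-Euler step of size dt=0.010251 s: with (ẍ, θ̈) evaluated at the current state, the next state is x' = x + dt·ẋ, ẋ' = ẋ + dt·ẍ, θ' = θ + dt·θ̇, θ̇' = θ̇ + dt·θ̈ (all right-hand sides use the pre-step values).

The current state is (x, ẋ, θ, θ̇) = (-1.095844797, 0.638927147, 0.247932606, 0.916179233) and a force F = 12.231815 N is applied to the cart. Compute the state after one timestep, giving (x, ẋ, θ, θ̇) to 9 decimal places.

(-1.089295155, 0.792571531, 0.257324359, 0.805571397)

sinθ=0.245400308, cosθ=0.969421832
temp = (F + m·l·θ̇²·sinθ)/(M+m) = (12.231815 + 0.033004085)/0.930115 = 13.186346941
θ̈ = (g·sinθ − cosθ·temp)/(l·(4/3 − m·cos²θ/(M+m))) = -10.789955714
ẍ = temp − m·l·θ̈·cosθ/(M+m) = 14.988233769
Euler: x'=-1.095844797+0.010251·0.638927147=-1.089295155, ẋ'=0.638927147+0.010251·14.988233769=0.792571531
       θ'=0.247932606+0.010251·0.916179233=0.257324359, θ̇'=0.916179233+0.010251·-10.789955714=0.805571397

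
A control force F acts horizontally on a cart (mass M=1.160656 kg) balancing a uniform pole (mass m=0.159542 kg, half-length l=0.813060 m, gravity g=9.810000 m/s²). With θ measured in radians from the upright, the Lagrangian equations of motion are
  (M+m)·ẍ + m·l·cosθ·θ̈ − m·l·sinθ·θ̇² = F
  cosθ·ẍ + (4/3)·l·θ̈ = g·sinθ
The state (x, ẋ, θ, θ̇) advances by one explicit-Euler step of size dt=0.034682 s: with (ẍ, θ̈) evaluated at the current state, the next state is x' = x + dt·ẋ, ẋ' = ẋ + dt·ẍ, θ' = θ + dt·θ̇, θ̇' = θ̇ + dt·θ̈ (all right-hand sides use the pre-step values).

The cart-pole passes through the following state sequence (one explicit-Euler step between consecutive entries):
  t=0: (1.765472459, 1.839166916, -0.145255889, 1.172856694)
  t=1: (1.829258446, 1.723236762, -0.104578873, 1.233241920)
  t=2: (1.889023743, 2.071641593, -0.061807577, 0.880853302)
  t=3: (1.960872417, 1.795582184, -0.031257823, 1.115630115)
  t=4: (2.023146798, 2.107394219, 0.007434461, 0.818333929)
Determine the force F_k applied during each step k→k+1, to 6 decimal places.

step 0→1:
  ẍ = (ẋ'−ẋ)/dt = (1.723236762−1.839166916)/0.034682 = -3.342661
  θ̈ = (θ̇'−θ̇)/dt = (1.233241920−1.172856694)/0.034682 = 1.741111
  sinθ=-0.144746, cosθ=0.989469
  F = (M+m)·ẍ + m·l·cosθ·θ̈ − m·l·sinθ·θ̇² = -4.412974 + 0.223474 − -0.025828 = -4.163672
step 1→2:
  ẍ = (ẋ'−ẋ)/dt = (2.071641593−1.723236762)/0.034682 = 10.045696
  θ̈ = (θ̇'−θ̇)/dt = (0.880853302−1.233241920)/0.034682 = -10.160562
  sinθ=-0.104388, cosθ=0.994537
  F = (M+m)·ẍ + m·l·cosθ·θ̈ − m·l·sinθ·θ̇² = 13.262308 + -1.310799 − -0.020594 = 11.972103
step 2→3:
  ẍ = (ẋ'−ẋ)/dt = (1.795582184−2.071641593)/0.034682 = -7.959732
  θ̈ = (θ̇'−θ̇)/dt = (1.115630115−0.880853302)/0.034682 = 6.769414
  sinθ=-0.061768, cosθ=0.998091
  F = (M+m)·ẍ + m·l·cosθ·θ̈ − m·l·sinθ·θ̇² = -10.508422 + 0.876433 − -0.006217 = -9.625772
step 3→4:
  ẍ = (ẋ'−ẋ)/dt = (2.107394219−1.795582184)/0.034682 = 8.990601
  θ̈ = (θ̇'−θ̇)/dt = (0.818333929−1.115630115)/0.034682 = -8.572060
  sinθ=-0.031253, cosθ=0.999512
  F = (M+m)·ẍ + m·l·cosθ·θ̈ − m·l·sinθ·θ̇² = 11.869374 + -1.111401 − -0.005046 = 10.763019

F_0 = -4.163672 N
F_1 = 11.972103 N
F_2 = -9.625772 N
F_3 = 10.763019 N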